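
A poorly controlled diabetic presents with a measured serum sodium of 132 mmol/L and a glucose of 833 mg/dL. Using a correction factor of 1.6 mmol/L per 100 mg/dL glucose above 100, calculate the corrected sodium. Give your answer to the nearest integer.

144 mmol/L

Corrected Na = measured Na + 1.6 · (glucose − 100)/100
= 132 + 1.6 · (833 − 100)/100
= 132 + 11.7
= 143.7 mmol/L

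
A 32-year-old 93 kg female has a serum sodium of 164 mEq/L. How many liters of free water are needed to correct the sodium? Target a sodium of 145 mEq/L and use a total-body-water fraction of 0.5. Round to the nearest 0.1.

TBW = 0.5 · 93 = 46.5 L
Free water deficit = TBW · (Na/145 − 1)
= 46.5 · (164/145 − 1)
= 46.5 · 0.131
= 6.09 L

6.1 L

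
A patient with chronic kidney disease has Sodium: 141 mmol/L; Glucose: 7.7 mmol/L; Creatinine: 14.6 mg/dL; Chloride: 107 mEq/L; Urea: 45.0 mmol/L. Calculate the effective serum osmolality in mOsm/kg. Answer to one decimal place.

Effective osmolality excludes urea (freely permeant across cell membranes):
2·Na + glucose
= 2·141 + 7.7
= 282 + 7.7
= 289.7 mOsm/kg

289.7 mOsm/kg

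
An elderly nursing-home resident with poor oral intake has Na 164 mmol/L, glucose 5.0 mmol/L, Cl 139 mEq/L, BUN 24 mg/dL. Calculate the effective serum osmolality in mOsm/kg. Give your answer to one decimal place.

333.0 mOsm/kg

Effective osmolality excludes urea (freely permeant across cell membranes):
2·Na + glucose
= 2·164 + 5
= 328 + 5
= 333 mOsm/kg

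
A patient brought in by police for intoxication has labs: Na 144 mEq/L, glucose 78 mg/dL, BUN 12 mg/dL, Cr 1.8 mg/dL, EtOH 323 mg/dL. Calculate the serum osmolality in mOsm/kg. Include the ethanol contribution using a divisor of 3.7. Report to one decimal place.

Calculated osmolality = 2·Na + glucose/18 + BUN/2.8 + ethanol/3.7
= 2·144 + 78/18 + 12/2.8 + 323/3.7
= 288 + 4.33 + 4.29 + 87.30
= 383.92 mOsm/kg

383.9 mOsm/kg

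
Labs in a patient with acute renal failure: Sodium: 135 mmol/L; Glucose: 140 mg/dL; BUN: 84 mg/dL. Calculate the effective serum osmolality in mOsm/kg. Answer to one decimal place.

277.8 mOsm/kg

Effective osmolality excludes urea (freely permeant across cell membranes):
2·Na + glucose/18
= 2·135 + 140/18
= 270 + 7.78
= 277.78 mOsm/kg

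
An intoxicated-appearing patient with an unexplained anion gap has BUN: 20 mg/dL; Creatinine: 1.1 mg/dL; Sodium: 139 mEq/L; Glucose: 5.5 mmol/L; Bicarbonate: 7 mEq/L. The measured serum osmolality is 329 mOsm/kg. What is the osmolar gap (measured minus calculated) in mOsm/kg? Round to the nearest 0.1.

38.4 mOsm/kg

Calculated osmolality = 2·Na + glucose + BUN/2.8
= 2·139 + 5.5 + 20/2.8
= 278 + 5.50 + 7.14
= 290.64 mOsm/kg ≈ 290.6 mOsm/kg
Osmolar gap = measured − calculated = 329 − 290.6 = 38.4 mOsm/kg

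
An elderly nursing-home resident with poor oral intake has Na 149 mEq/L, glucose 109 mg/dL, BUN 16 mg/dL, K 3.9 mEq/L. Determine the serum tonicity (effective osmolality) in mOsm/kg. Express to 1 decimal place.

Effective osmolality excludes urea (freely permeant across cell membranes):
2·Na + glucose/18
= 2·149 + 109/18
= 298 + 6.06
= 304.06 mOsm/kg

304.1 mOsm/kg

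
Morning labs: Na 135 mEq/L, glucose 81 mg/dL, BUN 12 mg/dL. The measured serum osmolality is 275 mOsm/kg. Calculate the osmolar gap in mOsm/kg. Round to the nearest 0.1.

Calculated osmolality = 2·Na + glucose/18 + BUN/2.8
= 2·135 + 81/18 + 12/2.8
= 270 + 4.50 + 4.29
= 278.79 mOsm/kg ≈ 278.8 mOsm/kg
Osmolar gap = measured − calculated = 275 − 278.8 = -3.8 mOsm/kg

-3.8 mOsm/kg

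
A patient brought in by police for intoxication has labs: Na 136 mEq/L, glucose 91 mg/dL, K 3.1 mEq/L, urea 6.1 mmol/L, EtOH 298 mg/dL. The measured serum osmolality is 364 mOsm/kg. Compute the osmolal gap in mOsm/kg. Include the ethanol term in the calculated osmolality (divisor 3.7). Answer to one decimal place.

Calculated osmolality = 2·Na + glucose/18 + urea + ethanol/3.7
= 2·136 + 91/18 + 6.1 + 298/3.7
= 272 + 5.06 + 6.10 + 80.54
= 363.7 mOsm/kg ≈ 363.7 mOsm/kg
Osmolar gap = measured − calculated = 364 − 363.7 = 0.3 mOsm/kg

0.3 mOsm/kg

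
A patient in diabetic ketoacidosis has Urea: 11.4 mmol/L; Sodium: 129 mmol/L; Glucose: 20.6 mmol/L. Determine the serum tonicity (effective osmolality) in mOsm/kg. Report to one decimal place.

278.6 mOsm/kg

Effective osmolality excludes urea (freely permeant across cell membranes):
2·Na + glucose
= 2·129 + 20.6
= 258 + 20.6
= 278.6 mOsm/kg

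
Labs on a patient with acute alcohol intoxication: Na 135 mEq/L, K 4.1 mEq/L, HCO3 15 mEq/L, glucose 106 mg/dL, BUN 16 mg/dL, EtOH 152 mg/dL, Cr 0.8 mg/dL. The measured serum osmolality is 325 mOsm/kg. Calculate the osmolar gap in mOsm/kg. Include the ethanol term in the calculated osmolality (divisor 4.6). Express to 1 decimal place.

Calculated osmolality = 2·Na + glucose/18 + BUN/2.8 + ethanol/4.6
= 2·135 + 106/18 + 16/2.8 + 152/4.6
= 270 + 5.89 + 5.71 + 33.04
= 314.64 mOsm/kg ≈ 314.6 mOsm/kg
Osmolar gap = measured − calculated = 325 − 314.6 = 10.4 mOsm/kg

10.4 mOsm/kg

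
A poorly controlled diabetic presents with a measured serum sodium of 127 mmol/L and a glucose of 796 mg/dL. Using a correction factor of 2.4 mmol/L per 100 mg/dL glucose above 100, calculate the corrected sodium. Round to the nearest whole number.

Corrected Na = measured Na + 2.4 · (glucose − 100)/100
= 127 + 2.4 · (796 − 100)/100
= 127 + 16.7
= 143.7 mmol/L

144 mmol/L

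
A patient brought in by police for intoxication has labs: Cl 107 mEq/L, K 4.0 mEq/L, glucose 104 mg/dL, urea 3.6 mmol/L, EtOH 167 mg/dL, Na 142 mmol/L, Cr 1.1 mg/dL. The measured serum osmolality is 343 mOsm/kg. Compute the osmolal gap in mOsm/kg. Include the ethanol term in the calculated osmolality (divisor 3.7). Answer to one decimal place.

Calculated osmolality = 2·Na + glucose/18 + urea + ethanol/3.7
= 2·142 + 104/18 + 3.6 + 167/3.7
= 284 + 5.78 + 3.60 + 45.14
= 338.52 mOsm/kg ≈ 338.5 mOsm/kg
Osmolar gap = measured − calculated = 343 − 338.5 = 4.5 mOsm/kg

4.5 mOsm/kg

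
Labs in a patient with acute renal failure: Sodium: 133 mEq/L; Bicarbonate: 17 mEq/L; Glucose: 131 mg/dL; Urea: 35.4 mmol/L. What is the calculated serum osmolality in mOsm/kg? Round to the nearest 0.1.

308.7 mOsm/kg

Calculated osmolality = 2·Na + glucose/18 + urea
= 2·133 + 131/18 + 35.4
= 266 + 7.28 + 35.40
= 308.68 mOsm/kg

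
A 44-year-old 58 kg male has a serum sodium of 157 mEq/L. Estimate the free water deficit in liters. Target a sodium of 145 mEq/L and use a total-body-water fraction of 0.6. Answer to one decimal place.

2.9 L

TBW = 0.6 · 58 = 34.8 L
Free water deficit = TBW · (Na/145 − 1)
= 34.8 · (157/145 − 1)
= 34.8 · 0.0828
= 2.88 L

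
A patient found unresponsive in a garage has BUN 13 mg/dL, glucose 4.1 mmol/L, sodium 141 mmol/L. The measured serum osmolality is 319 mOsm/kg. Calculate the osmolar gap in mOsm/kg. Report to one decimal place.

28.3 mOsm/kg

Calculated osmolality = 2·Na + glucose + BUN/2.8
= 2·141 + 4.1 + 13/2.8
= 282 + 4.10 + 4.64
= 290.74 mOsm/kg ≈ 290.7 mOsm/kg
Osmolar gap = measured − calculated = 319 − 290.7 = 28.3 mOsm/kg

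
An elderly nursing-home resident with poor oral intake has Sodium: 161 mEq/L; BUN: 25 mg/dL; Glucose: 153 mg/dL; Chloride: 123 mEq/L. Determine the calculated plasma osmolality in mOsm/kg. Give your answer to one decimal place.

Calculated osmolality = 2·Na + glucose/18 + BUN/2.8
= 2·161 + 153/18 + 25/2.8
= 322 + 8.50 + 8.93
= 339.43 mOsm/kg

339.4 mOsm/kg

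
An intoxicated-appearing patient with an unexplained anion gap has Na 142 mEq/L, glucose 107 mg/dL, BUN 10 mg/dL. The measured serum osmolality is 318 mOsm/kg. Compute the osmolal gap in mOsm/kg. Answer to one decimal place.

Calculated osmolality = 2·Na + glucose/18 + BUN/2.8
= 2·142 + 107/18 + 10/2.8
= 284 + 5.94 + 3.57
= 293.51 mOsm/kg ≈ 293.5 mOsm/kg
Osmolar gap = measured − calculated = 318 − 293.5 = 24.5 mOsm/kg

24.5 mOsm/kg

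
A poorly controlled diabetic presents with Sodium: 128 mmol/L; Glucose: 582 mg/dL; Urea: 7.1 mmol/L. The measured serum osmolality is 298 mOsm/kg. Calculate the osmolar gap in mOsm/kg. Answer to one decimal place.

Calculated osmolality = 2·Na + glucose/18 + urea
= 2·128 + 582/18 + 7.1
= 256 + 32.33 + 7.10
= 295.43 mOsm/kg ≈ 295.4 mOsm/kg
Osmolar gap = measured − calculated = 298 − 295.4 = 2.6 mOsm/kg

2.6 mOsm/kg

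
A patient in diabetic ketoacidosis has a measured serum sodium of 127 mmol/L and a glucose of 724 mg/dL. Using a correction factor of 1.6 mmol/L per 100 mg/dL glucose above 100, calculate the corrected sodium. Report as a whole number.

137 mmol/L

Corrected Na = measured Na + 1.6 · (glucose − 100)/100
= 127 + 1.6 · (724 − 100)/100
= 127 + 10
= 137 mmol/L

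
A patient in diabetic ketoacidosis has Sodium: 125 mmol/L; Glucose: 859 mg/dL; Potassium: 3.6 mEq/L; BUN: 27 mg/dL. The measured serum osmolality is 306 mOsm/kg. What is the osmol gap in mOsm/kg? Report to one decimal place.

-1.4 mOsm/kg

Calculated osmolality = 2·Na + glucose/18 + BUN/2.8
= 2·125 + 859/18 + 27/2.8
= 250 + 47.72 + 9.64
= 307.36 mOsm/kg ≈ 307.4 mOsm/kg
Osmolar gap = measured − calculated = 306 − 307.4 = -1.4 mOsm/kg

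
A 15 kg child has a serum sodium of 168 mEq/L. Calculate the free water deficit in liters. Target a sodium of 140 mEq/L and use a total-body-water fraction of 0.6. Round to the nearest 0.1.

TBW = 0.6 · 15 = 9 L
Free water deficit = TBW · (Na/140 − 1)
= 9 · (168/140 − 1)
= 9 · 0.2
= 1.8 L

1.8 L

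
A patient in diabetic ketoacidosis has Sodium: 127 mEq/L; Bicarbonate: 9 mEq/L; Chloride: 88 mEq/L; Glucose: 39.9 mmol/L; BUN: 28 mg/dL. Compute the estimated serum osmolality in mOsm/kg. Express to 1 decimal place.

Calculated osmolality = 2·Na + glucose + BUN/2.8
= 2·127 + 39.9 + 28/2.8
= 254 + 39.90 + 10
= 303.9 mOsm/kg

303.9 mOsm/kg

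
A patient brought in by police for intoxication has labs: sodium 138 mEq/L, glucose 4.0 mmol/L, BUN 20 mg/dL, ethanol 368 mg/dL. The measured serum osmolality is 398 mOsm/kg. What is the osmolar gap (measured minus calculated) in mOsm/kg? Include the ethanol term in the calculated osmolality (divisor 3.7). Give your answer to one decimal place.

11.4 mOsm/kg

Calculated osmolality = 2·Na + glucose + BUN/2.8 + ethanol/3.7
= 2·138 + 4 + 20/2.8 + 368/3.7
= 276 + 4 + 7.14 + 99.46
= 386.6 mOsm/kg ≈ 386.6 mOsm/kg
Osmolar gap = measured − calculated = 398 − 386.6 = 11.4 mOsm/kg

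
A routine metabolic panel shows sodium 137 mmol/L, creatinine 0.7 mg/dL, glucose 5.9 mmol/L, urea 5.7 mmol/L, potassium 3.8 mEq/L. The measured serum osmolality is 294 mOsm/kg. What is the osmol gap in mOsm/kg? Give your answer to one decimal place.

Calculated osmolality = 2·Na + glucose + urea
= 2·137 + 5.9 + 5.7
= 274 + 5.90 + 5.70
= 285.6 mOsm/kg ≈ 285.6 mOsm/kg
Osmolar gap = measured − calculated = 294 − 285.6 = 8.4 mOsm/kg

8.4 mOsm/kg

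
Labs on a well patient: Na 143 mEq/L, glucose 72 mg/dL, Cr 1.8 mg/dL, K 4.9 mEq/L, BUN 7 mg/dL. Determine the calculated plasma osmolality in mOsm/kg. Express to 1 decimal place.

Calculated osmolality = 2·Na + glucose/18 + BUN/2.8
= 2·143 + 72/18 + 7/2.8
= 286 + 4 + 2.50
= 292.5 mOsm/kg

292.5 mOsm/kg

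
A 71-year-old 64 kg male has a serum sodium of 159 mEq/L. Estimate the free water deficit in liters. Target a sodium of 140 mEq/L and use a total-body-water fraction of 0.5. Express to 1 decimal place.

4.3 L

TBW = 0.5 · 64 = 32 L
Free water deficit = TBW · (Na/140 − 1)
= 32 · (159/140 − 1)
= 32 · 0.1357
= 4.34 L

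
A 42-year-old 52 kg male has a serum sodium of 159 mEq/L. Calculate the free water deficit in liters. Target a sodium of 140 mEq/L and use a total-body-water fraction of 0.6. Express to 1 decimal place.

4.2 L

TBW = 0.6 · 52 = 31.2 L
Free water deficit = TBW · (Na/140 − 1)
= 31.2 · (159/140 − 1)
= 31.2 · 0.1357
= 4.23 L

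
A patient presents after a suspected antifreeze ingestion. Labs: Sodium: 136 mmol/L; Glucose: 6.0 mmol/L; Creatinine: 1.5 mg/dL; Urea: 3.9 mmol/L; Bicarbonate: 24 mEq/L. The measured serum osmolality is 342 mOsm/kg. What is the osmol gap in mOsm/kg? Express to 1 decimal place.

Calculated osmolality = 2·Na + glucose + urea
= 2·136 + 6 + 3.9
= 272 + 6 + 3.90
= 281.9 mOsm/kg ≈ 281.9 mOsm/kg
Osmolar gap = measured − calculated = 342 − 281.9 = 60.1 mOsm/kg

60.1 mOsm/kg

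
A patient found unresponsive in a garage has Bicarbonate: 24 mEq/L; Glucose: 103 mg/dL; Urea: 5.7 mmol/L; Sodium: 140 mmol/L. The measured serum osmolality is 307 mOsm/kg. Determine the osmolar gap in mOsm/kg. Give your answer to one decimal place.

Calculated osmolality = 2·Na + glucose/18 + urea
= 2·140 + 103/18 + 5.7
= 280 + 5.72 + 5.70
= 291.42 mOsm/kg ≈ 291.4 mOsm/kg
Osmolar gap = measured − calculated = 307 − 291.4 = 15.6 mOsm/kg

15.6 mOsm/kg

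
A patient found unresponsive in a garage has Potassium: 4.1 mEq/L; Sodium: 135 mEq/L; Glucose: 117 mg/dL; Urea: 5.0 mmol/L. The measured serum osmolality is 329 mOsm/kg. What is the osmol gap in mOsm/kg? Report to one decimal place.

47.5 mOsm/kg

Calculated osmolality = 2·Na + glucose/18 + urea
= 2·135 + 117/18 + 5
= 270 + 6.50 + 5
= 281.5 mOsm/kg ≈ 281.5 mOsm/kg
Osmolar gap = measured − calculated = 329 − 281.5 = 47.5 mOsm/kg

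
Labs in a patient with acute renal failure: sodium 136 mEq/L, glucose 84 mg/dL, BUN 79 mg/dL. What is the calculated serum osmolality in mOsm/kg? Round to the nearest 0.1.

Calculated osmolality = 2·Na + glucose/18 + BUN/2.8
= 2·136 + 84/18 + 79/2.8
= 272 + 4.67 + 28.21
= 304.88 mOsm/kg

304.9 mOsm/kg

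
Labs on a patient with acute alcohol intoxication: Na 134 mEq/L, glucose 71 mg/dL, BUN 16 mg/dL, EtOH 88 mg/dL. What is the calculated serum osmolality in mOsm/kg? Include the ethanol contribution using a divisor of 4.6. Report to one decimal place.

Calculated osmolality = 2·Na + glucose/18 + BUN/2.8 + ethanol/4.6
= 2·134 + 71/18 + 16/2.8 + 88/4.6
= 268 + 3.94 + 5.71 + 19.13
= 296.78 mOsm/kg

296.8 mOsm/kg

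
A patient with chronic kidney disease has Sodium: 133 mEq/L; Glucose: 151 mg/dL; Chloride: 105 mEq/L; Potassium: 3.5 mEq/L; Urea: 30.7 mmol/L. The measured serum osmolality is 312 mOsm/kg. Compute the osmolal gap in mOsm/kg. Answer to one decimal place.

Calculated osmolality = 2·Na + glucose/18 + urea
= 2·133 + 151/18 + 30.7
= 266 + 8.39 + 30.70
= 305.09 mOsm/kg ≈ 305.1 mOsm/kg
Osmolar gap = measured − calculated = 312 − 305.1 = 6.9 mOsm/kg

6.9 mOsm/kg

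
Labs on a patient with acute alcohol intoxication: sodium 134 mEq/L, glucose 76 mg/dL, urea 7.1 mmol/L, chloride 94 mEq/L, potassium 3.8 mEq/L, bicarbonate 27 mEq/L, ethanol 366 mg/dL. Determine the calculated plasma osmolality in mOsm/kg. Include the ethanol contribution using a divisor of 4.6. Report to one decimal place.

Calculated osmolality = 2·Na + glucose/18 + urea + ethanol/4.6
= 2·134 + 76/18 + 7.1 + 366/4.6
= 268 + 4.22 + 7.10 + 79.57
= 358.89 mOsm/kg

358.9 mOsm/kg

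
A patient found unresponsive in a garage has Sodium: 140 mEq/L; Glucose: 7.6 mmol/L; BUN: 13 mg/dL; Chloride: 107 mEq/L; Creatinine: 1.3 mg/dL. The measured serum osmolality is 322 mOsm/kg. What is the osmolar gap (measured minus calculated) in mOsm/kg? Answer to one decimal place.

Calculated osmolality = 2·Na + glucose + BUN/2.8
= 2·140 + 7.6 + 13/2.8
= 280 + 7.60 + 4.64
= 292.24 mOsm/kg ≈ 292.2 mOsm/kg
Osmolar gap = measured − calculated = 322 − 292.2 = 29.8 mOsm/kg

29.8 mOsm/kg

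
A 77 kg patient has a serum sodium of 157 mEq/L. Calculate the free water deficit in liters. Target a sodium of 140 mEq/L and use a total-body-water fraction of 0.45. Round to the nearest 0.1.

TBW = 0.45 · 77 = 34.65 L
Free water deficit = TBW · (Na/140 − 1)
= 34.65 · (157/140 − 1)
= 34.65 · 0.1214
= 4.21 L

4.2 L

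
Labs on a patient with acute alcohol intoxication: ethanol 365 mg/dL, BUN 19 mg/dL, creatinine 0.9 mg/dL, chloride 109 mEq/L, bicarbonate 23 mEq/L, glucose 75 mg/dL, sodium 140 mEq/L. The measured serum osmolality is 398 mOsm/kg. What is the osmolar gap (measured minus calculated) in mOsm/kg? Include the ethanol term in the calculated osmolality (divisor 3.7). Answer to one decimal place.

Calculated osmolality = 2·Na + glucose/18 + BUN/2.8 + ethanol/3.7
= 2·140 + 75/18 + 19/2.8 + 365/3.7
= 280 + 4.17 + 6.79 + 98.65
= 389.61 mOsm/kg ≈ 389.6 mOsm/kg
Osmolar gap = measured − calculated = 398 − 389.6 = 8.4 mOsm/kg

8.4 mOsm/kg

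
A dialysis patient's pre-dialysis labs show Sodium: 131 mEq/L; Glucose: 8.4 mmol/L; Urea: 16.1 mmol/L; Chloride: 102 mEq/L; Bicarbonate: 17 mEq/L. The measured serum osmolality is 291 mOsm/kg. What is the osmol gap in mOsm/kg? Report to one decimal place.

4.5 mOsm/kg

Calculated osmolality = 2·Na + glucose + urea
= 2·131 + 8.4 + 16.1
= 262 + 8.40 + 16.10
= 286.5 mOsm/kg ≈ 286.5 mOsm/kg
Osmolar gap = measured − calculated = 291 − 286.5 = 4.5 mOsm/kg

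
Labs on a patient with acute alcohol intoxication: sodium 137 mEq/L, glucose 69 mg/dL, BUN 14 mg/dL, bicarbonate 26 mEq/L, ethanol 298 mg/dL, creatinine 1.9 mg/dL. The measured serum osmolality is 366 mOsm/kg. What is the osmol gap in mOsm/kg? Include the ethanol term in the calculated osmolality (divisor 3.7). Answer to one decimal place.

Calculated osmolality = 2·Na + glucose/18 + BUN/2.8 + ethanol/3.7
= 2·137 + 69/18 + 14/2.8 + 298/3.7
= 274 + 3.83 + 5 + 80.54
= 363.37 mOsm/kg ≈ 363.4 mOsm/kg
Osmolar gap = measured − calculated = 366 − 363.4 = 2.6 mOsm/kg

2.6 mOsm/kg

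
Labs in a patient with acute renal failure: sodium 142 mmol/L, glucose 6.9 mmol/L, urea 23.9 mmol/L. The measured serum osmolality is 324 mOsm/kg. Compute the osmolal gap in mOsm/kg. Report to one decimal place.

Calculated osmolality = 2·Na + glucose + urea
= 2·142 + 6.9 + 23.9
= 284 + 6.90 + 23.90
= 314.8 mOsm/kg ≈ 314.8 mOsm/kg
Osmolar gap = measured − calculated = 324 − 314.8 = 9.2 mOsm/kg

9.2 mOsm/kg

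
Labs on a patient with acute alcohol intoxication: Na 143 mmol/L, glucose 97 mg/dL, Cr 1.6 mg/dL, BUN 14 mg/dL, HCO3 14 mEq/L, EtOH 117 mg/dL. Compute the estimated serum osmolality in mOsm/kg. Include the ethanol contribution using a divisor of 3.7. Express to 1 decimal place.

Calculated osmolality = 2·Na + glucose/18 + BUN/2.8 + ethanol/3.7
= 2·143 + 97/18 + 14/2.8 + 117/3.7
= 286 + 5.39 + 5 + 31.62
= 328.01 mOsm/kg

328.0 mOsm/kg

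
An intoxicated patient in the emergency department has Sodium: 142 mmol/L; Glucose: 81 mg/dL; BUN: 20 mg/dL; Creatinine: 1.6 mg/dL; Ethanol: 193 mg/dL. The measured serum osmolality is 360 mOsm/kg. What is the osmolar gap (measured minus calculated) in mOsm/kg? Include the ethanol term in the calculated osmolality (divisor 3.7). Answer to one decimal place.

12.2 mOsm/kg

Calculated osmolality = 2·Na + glucose/18 + BUN/2.8 + ethanol/3.7
= 2·142 + 81/18 + 20/2.8 + 193/3.7
= 284 + 4.50 + 7.14 + 52.16
= 347.8 mOsm/kg ≈ 347.8 mOsm/kg
Osmolar gap = measured − calculated = 360 − 347.8 = 12.2 mOsm/kg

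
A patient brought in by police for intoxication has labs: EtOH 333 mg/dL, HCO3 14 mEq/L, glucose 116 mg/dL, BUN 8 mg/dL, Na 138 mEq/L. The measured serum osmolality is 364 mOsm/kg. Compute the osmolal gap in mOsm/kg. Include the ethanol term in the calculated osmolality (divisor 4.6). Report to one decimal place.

6.3 mOsm/kg

Calculated osmolality = 2·Na + glucose/18 + BUN/2.8 + ethanol/4.6
= 2·138 + 116/18 + 8/2.8 + 333/4.6
= 276 + 6.44 + 2.86 + 72.39
= 357.69 mOsm/kg ≈ 357.7 mOsm/kg
Osmolar gap = measured − calculated = 364 − 357.7 = 6.3 mOsm/kg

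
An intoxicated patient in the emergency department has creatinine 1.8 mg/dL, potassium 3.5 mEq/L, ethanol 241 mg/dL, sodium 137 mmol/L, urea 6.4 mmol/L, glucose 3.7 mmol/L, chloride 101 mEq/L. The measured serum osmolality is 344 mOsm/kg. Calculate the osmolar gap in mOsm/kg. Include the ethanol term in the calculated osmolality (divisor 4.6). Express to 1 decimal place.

Calculated osmolality = 2·Na + glucose + urea + ethanol/4.6
= 2·137 + 3.7 + 6.4 + 241/4.6
= 274 + 3.70 + 6.40 + 52.39
= 336.49 mOsm/kg ≈ 336.5 mOsm/kg
Osmolar gap = measured − calculated = 344 − 336.5 = 7.5 mOsm/kg

7.5 mOsm/kg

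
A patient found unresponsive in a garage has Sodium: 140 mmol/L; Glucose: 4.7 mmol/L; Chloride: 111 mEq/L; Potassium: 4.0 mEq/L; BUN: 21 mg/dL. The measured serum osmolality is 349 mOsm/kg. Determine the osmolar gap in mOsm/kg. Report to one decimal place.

56.8 mOsm/kg

Calculated osmolality = 2·Na + glucose + BUN/2.8
= 2·140 + 4.7 + 21/2.8
= 280 + 4.70 + 7.50
= 292.2 mOsm/kg ≈ 292.2 mOsm/kg
Osmolar gap = measured − calculated = 349 − 292.2 = 56.8 mOsm/kg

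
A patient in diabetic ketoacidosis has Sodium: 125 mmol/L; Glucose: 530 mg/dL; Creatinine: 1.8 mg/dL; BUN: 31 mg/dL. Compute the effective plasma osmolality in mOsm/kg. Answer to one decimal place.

Effective osmolality excludes urea (freely permeant across cell membranes):
2·Na + glucose/18
= 2·125 + 530/18
= 250 + 29.44
= 279.44 mOsm/kg

279.4 mOsm/kg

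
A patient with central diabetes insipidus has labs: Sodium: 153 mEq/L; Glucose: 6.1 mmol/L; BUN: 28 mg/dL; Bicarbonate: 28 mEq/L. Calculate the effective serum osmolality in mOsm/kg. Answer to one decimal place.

312.1 mOsm/kg

Effective osmolality excludes urea (freely permeant across cell membranes):
2·Na + glucose
= 2·153 + 6.1
= 306 + 6.1
= 312.1 mOsm/kg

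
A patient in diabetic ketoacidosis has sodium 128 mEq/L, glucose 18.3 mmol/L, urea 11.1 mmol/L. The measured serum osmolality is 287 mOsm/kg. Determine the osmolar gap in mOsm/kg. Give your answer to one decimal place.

Calculated osmolality = 2·Na + glucose + urea
= 2·128 + 18.3 + 11.1
= 256 + 18.30 + 11.10
= 285.4 mOsm/kg ≈ 285.4 mOsm/kg
Osmolar gap = measured − calculated = 287 − 285.4 = 1.6 mOsm/kg

1.6 mOsm/kg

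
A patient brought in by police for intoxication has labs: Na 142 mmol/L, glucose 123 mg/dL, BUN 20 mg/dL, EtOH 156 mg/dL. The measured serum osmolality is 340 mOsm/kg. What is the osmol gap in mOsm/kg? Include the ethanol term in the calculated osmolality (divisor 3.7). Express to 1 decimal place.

Calculated osmolality = 2·Na + glucose/18 + BUN/2.8 + ethanol/3.7
= 2·142 + 123/18 + 20/2.8 + 156/3.7
= 284 + 6.83 + 7.14 + 42.16
= 340.13 mOsm/kg ≈ 340.1 mOsm/kg
Osmolar gap = measured − calculated = 340 − 340.1 = -0.1 mOsm/kg

-0.1 mOsm/kg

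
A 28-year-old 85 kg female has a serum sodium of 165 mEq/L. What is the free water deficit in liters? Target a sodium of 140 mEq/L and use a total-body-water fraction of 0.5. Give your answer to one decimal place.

7.6 L

TBW = 0.5 · 85 = 42.5 L
Free water deficit = TBW · (Na/140 − 1)
= 42.5 · (165/140 − 1)
= 42.5 · 0.1786
= 7.59 L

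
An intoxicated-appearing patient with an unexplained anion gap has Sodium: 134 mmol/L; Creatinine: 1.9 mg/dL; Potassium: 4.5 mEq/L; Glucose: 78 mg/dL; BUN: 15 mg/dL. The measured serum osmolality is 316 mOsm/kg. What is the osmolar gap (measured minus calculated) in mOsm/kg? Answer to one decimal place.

Calculated osmolality = 2·Na + glucose/18 + BUN/2.8
= 2·134 + 78/18 + 15/2.8
= 268 + 4.33 + 5.36
= 277.69 mOsm/kg ≈ 277.7 mOsm/kg
Osmolar gap = measured − calculated = 316 − 277.7 = 38.3 mOsm/kg

38.3 mOsm/kg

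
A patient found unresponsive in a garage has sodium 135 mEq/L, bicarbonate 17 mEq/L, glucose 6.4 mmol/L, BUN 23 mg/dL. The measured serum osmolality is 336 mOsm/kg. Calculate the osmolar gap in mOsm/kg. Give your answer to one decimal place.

Calculated osmolality = 2·Na + glucose + BUN/2.8
= 2·135 + 6.4 + 23/2.8
= 270 + 6.40 + 8.21
= 284.61 mOsm/kg ≈ 284.6 mOsm/kg
Osmolar gap = measured − calculated = 336 − 284.6 = 51.4 mOsm/kg

51.4 mOsm/kg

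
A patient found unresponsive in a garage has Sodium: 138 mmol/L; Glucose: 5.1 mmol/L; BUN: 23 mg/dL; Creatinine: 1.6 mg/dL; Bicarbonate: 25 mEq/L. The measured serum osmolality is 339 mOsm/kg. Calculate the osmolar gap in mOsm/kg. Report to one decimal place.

49.7 mOsm/kg

Calculated osmolality = 2·Na + glucose + BUN/2.8
= 2·138 + 5.1 + 23/2.8
= 276 + 5.10 + 8.21
= 289.31 mOsm/kg ≈ 289.3 mOsm/kg
Osmolar gap = measured − calculated = 339 − 289.3 = 49.7 mOsm/kg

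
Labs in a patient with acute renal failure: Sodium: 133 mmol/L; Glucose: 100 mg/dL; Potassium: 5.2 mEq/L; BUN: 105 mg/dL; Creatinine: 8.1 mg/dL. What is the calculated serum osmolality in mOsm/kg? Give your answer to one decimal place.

Calculated osmolality = 2·Na + glucose/18 + BUN/2.8
= 2·133 + 100/18 + 105/2.8
= 266 + 5.56 + 37.50
= 309.06 mOsm/kg

309.1 mOsm/kg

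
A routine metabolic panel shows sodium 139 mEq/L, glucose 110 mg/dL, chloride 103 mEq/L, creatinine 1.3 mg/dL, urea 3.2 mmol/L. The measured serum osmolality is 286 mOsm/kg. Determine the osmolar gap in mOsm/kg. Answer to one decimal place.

-1.3 mOsm/kg

Calculated osmolality = 2·Na + glucose/18 + urea
= 2·139 + 110/18 + 3.2
= 278 + 6.11 + 3.20
= 287.31 mOsm/kg ≈ 287.3 mOsm/kg
Osmolar gap = measured − calculated = 286 − 287.3 = -1.3 mOsm/kg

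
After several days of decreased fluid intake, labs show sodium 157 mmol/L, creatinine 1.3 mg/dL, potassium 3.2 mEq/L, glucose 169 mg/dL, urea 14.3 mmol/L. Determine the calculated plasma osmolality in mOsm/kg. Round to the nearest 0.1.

Calculated osmolality = 2·Na + glucose/18 + urea
= 2·157 + 169/18 + 14.3
= 314 + 9.39 + 14.30
= 337.69 mOsm/kg

337.7 mOsm/kg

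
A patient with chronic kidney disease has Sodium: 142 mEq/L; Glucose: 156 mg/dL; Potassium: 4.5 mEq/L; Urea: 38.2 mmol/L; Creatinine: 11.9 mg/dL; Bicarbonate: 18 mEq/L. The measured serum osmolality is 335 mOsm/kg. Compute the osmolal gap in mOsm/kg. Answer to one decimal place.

Calculated osmolality = 2·Na + glucose/18 + urea
= 2·142 + 156/18 + 38.2
= 284 + 8.67 + 38.20
= 330.87 mOsm/kg ≈ 330.9 mOsm/kg
Osmolar gap = measured − calculated = 335 − 330.9 = 4.1 mOsm/kg

4.1 mOsm/kg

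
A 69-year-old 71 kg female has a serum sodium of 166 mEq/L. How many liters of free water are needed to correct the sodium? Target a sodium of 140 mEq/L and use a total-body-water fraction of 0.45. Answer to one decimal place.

5.9 L

TBW = 0.45 · 71 = 31.95 L
Free water deficit = TBW · (Na/140 − 1)
= 31.95 · (166/140 − 1)
= 31.95 · 0.1857
= 5.93 L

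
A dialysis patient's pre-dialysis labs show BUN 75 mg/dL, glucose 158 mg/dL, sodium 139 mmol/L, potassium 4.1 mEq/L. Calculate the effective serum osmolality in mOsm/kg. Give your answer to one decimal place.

Effective osmolality excludes urea (freely permeant across cell membranes):
2·Na + glucose/18
= 2·139 + 158/18
= 278 + 8.78
= 286.78 mOsm/kg

286.8 mOsm/kg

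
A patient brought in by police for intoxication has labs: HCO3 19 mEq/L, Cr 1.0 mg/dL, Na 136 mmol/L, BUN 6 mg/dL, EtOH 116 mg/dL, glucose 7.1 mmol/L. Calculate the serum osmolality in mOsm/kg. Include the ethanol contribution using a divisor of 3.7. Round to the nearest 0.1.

Calculated osmolality = 2·Na + glucose + BUN/2.8 + ethanol/3.7
= 2·136 + 7.1 + 6/2.8 + 116/3.7
= 272 + 7.10 + 2.14 + 31.35
= 312.59 mOsm/kg

312.6 mOsm/kg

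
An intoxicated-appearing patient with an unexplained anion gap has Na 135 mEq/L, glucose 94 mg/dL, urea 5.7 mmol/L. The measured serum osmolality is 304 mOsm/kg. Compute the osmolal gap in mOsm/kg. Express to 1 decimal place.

23.1 mOsm/kg

Calculated osmolality = 2·Na + glucose/18 + urea
= 2·135 + 94/18 + 5.7
= 270 + 5.22 + 5.70
= 280.92 mOsm/kg ≈ 280.9 mOsm/kg
Osmolar gap = measured − calculated = 304 − 280.9 = 23.1 mOsm/kg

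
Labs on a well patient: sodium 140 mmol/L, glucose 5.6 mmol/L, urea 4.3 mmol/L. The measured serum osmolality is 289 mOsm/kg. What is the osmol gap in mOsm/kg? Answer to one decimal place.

Calculated osmolality = 2·Na + glucose + urea
= 2·140 + 5.6 + 4.3
= 280 + 5.60 + 4.30
= 289.9 mOsm/kg ≈ 289.9 mOsm/kg
Osmolar gap = measured − calculated = 289 − 289.9 = -0.9 mOsm/kg

-0.9 mOsm/kg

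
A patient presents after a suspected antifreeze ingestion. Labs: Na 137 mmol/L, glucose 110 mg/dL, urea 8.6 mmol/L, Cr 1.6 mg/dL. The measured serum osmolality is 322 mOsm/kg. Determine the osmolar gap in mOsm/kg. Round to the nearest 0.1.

33.3 mOsm/kg

Calculated osmolality = 2·Na + glucose/18 + urea
= 2·137 + 110/18 + 8.6
= 274 + 6.11 + 8.60
= 288.71 mOsm/kg ≈ 288.7 mOsm/kg
Osmolar gap = measured − calculated = 322 − 288.7 = 33.3 mOsm/kg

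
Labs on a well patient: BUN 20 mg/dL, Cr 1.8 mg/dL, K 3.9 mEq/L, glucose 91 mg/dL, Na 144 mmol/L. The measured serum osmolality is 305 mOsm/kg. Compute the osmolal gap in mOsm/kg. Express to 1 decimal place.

4.8 mOsm/kg

Calculated osmolality = 2·Na + glucose/18 + BUN/2.8
= 2·144 + 91/18 + 20/2.8
= 288 + 5.06 + 7.14
= 300.2 mOsm/kg ≈ 300.2 mOsm/kg
Osmolar gap = measured − calculated = 305 − 300.2 = 4.8 mOsm/kg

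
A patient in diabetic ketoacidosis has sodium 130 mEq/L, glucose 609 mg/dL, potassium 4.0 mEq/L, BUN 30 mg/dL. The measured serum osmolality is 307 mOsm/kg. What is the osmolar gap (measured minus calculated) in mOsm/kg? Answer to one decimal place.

Calculated osmolality = 2·Na + glucose/18 + BUN/2.8
= 2·130 + 609/18 + 30/2.8
= 260 + 33.83 + 10.71
= 304.54 mOsm/kg ≈ 304.5 mOsm/kg
Osmolar gap = measured − calculated = 307 − 304.5 = 2.5 mOsm/kg

2.5 mOsm/kg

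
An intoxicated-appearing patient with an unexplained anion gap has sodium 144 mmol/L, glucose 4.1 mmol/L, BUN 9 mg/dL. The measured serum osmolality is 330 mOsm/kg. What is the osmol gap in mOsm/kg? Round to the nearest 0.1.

34.7 mOsm/kg

Calculated osmolality = 2·Na + glucose + BUN/2.8
= 2·144 + 4.1 + 9/2.8
= 288 + 4.10 + 3.21
= 295.31 mOsm/kg ≈ 295.3 mOsm/kg
Osmolar gap = measured − calculated = 330 − 295.3 = 34.7 mOsm/kg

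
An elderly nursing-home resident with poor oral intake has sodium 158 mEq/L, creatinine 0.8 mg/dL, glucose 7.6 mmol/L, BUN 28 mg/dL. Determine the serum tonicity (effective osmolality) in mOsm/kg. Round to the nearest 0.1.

Effective osmolality excludes urea (freely permeant across cell membranes):
2·Na + glucose
= 2·158 + 7.6
= 316 + 7.6
= 323.6 mOsm/kg

323.6 mOsm/kg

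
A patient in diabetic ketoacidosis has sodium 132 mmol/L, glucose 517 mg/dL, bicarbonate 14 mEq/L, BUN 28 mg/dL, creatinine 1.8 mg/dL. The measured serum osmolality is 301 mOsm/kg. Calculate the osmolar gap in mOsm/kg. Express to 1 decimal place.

Calculated osmolality = 2·Na + glucose/18 + BUN/2.8
= 2·132 + 517/18 + 28/2.8
= 264 + 28.72 + 10
= 302.72 mOsm/kg ≈ 302.7 mOsm/kg
Osmolar gap = measured − calculated = 301 − 302.7 = -1.7 mOsm/kg

-1.7 mOsm/kg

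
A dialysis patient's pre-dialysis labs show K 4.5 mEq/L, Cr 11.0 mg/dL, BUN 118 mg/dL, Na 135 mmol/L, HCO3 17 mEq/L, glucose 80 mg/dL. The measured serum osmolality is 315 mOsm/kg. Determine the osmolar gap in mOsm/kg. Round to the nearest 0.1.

Calculated osmolality = 2·Na + glucose/18 + BUN/2.8
= 2·135 + 80/18 + 118/2.8
= 270 + 4.44 + 42.14
= 316.58 mOsm/kg ≈ 316.6 mOsm/kg
Osmolar gap = measured − calculated = 315 − 316.6 = -1.6 mOsm/kg

-1.6 mOsm/kg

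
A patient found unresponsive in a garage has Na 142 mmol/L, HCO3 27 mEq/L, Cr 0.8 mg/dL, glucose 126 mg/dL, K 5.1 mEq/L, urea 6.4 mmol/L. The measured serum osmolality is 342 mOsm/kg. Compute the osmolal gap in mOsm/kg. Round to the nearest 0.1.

44.6 mOsm/kg

Calculated osmolality = 2·Na + glucose/18 + urea
= 2·142 + 126/18 + 6.4
= 284 + 7 + 6.40
= 297.4 mOsm/kg ≈ 297.4 mOsm/kg
Osmolar gap = measured − calculated = 342 − 297.4 = 44.6 mOsm/kg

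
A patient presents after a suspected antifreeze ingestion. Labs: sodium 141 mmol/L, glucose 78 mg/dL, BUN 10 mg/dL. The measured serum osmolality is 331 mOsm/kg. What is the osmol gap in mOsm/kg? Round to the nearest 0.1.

41.1 mOsm/kg

Calculated osmolality = 2·Na + glucose/18 + BUN/2.8
= 2·141 + 78/18 + 10/2.8
= 282 + 4.33 + 3.57
= 289.9 mOsm/kg ≈ 289.9 mOsm/kg
Osmolar gap = measured − calculated = 331 − 289.9 = 41.1 mOsm/kg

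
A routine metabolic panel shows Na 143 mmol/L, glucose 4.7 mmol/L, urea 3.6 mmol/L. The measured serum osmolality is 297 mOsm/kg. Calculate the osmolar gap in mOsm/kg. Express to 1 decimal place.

2.7 mOsm/kg

Calculated osmolality = 2·Na + glucose + urea
= 2·143 + 4.7 + 3.6
= 286 + 4.70 + 3.60
= 294.3 mOsm/kg ≈ 294.3 mOsm/kg
Osmolar gap = measured − calculated = 297 − 294.3 = 2.7 mOsm/kg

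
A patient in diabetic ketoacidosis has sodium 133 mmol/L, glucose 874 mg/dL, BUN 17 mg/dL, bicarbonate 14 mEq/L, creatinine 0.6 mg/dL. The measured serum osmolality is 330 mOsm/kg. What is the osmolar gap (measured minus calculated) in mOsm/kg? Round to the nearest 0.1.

Calculated osmolality = 2·Na + glucose/18 + BUN/2.8
= 2·133 + 874/18 + 17/2.8
= 266 + 48.56 + 6.07
= 320.63 mOsm/kg ≈ 320.6 mOsm/kg
Osmolar gap = measured − calculated = 330 − 320.6 = 9.4 mOsm/kg

9.4 mOsm/kg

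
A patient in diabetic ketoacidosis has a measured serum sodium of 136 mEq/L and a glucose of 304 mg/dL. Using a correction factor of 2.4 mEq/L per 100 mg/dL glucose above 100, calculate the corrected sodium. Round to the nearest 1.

Corrected Na = measured Na + 2.4 · (glucose − 100)/100
= 136 + 2.4 · (304 − 100)/100
= 136 + 4.9
= 140.9 mEq/L

141 mEq/L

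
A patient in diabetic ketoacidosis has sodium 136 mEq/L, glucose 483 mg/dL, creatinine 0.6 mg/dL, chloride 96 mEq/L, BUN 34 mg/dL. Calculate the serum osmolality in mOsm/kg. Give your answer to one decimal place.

Calculated osmolality = 2·Na + glucose/18 + BUN/2.8
= 2·136 + 483/18 + 34/2.8
= 272 + 26.83 + 12.14
= 310.97 mOsm/kg

311.0 mOsm/kg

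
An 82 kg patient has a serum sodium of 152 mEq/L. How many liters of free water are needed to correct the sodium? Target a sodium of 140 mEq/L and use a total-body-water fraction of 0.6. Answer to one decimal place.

TBW = 0.6 · 82 = 49.2 L
Free water deficit = TBW · (Na/140 − 1)
= 49.2 · (152/140 − 1)
= 49.2 · 0.0857
= 4.22 L

4.2 L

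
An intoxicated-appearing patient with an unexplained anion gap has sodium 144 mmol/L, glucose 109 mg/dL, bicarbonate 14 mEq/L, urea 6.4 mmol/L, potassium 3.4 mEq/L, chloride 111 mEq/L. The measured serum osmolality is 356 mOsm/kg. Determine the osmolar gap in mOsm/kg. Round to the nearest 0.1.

Calculated osmolality = 2·Na + glucose/18 + urea
= 2·144 + 109/18 + 6.4
= 288 + 6.06 + 6.40
= 300.46 mOsm/kg ≈ 300.5 mOsm/kg
Osmolar gap = measured − calculated = 356 − 300.5 = 55.5 mOsm/kg

55.5 mOsm/kg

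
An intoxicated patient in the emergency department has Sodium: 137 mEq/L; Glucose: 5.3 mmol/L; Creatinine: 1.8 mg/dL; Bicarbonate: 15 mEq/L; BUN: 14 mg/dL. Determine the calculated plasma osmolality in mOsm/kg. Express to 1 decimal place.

Calculated osmolality = 2·Na + glucose + BUN/2.8
= 2·137 + 5.3 + 14/2.8
= 274 + 5.30 + 5
= 284.3 mOsm/kg

284.3 mOsm/kg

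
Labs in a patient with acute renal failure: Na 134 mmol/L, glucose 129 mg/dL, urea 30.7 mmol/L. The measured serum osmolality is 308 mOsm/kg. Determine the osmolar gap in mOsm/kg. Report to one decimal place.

2.1 mOsm/kg

Calculated osmolality = 2·Na + glucose/18 + urea
= 2·134 + 129/18 + 30.7
= 268 + 7.17 + 30.70
= 305.87 mOsm/kg ≈ 305.9 mOsm/kg
Osmolar gap = measured − calculated = 308 − 305.9 = 2.1 mOsm/kg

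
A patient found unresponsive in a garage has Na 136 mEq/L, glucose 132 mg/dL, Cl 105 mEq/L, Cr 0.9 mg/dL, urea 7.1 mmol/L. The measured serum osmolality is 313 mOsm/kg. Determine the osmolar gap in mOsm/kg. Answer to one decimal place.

Calculated osmolality = 2·Na + glucose/18 + urea
= 2·136 + 132/18 + 7.1
= 272 + 7.33 + 7.10
= 286.43 mOsm/kg ≈ 286.4 mOsm/kg
Osmolar gap = measured − calculated = 313 − 286.4 = 26.6 mOsm/kg

26.6 mOsm/kg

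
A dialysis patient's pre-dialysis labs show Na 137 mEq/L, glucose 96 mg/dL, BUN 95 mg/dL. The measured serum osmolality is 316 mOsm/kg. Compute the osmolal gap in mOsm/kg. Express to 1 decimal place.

2.7 mOsm/kg

Calculated osmolality = 2·Na + glucose/18 + BUN/2.8
= 2·137 + 96/18 + 95/2.8
= 274 + 5.33 + 33.93
= 313.26 mOsm/kg ≈ 313.3 mOsm/kg
Osmolar gap = measured − calculated = 316 − 313.3 = 2.7 mOsm/kg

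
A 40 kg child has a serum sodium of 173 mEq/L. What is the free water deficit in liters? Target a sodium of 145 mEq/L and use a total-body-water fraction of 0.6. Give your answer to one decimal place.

TBW = 0.6 · 40 = 24 L
Free water deficit = TBW · (Na/145 − 1)
= 24 · (173/145 − 1)
= 24 · 0.1931
= 4.63 L

4.6 L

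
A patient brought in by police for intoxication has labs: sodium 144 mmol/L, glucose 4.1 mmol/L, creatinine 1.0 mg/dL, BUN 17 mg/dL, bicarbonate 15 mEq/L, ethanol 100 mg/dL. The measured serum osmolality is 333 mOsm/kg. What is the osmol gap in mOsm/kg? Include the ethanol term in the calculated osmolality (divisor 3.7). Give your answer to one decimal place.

7.8 mOsm/kg

Calculated osmolality = 2·Na + glucose + BUN/2.8 + ethanol/3.7
= 2·144 + 4.1 + 17/2.8 + 100/3.7
= 288 + 4.10 + 6.07 + 27.03
= 325.2 mOsm/kg ≈ 325.2 mOsm/kg
Osmolar gap = measured − calculated = 333 − 325.2 = 7.8 mOsm/kg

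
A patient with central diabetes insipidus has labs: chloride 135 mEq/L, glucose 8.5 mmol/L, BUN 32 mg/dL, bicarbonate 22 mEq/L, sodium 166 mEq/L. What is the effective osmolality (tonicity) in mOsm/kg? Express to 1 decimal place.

340.5 mOsm/kg

Effective osmolality excludes urea (freely permeant across cell membranes):
2·Na + glucose
= 2·166 + 8.5
= 332 + 8.5
= 340.5 mOsm/kg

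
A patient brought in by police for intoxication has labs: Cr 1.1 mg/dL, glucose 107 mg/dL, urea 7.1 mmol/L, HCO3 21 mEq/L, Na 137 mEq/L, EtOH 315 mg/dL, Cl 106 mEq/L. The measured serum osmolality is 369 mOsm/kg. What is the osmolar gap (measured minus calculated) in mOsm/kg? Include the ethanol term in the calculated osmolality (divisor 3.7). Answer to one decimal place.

-3.2 mOsm/kg

Calculated osmolality = 2·Na + glucose/18 + urea + ethanol/3.7
= 2·137 + 107/18 + 7.1 + 315/3.7
= 274 + 5.94 + 7.10 + 85.14
= 372.18 mOsm/kg ≈ 372.2 mOsm/kg
Osmolar gap = measured − calculated = 369 − 372.2 = -3.2 mOsm/kg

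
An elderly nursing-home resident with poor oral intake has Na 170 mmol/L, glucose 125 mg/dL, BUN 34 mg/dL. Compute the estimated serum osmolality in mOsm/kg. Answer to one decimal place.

Calculated osmolality = 2·Na + glucose/18 + BUN/2.8
= 2·170 + 125/18 + 34/2.8
= 340 + 6.94 + 12.14
= 359.08 mOsm/kg

359.1 mOsm/kg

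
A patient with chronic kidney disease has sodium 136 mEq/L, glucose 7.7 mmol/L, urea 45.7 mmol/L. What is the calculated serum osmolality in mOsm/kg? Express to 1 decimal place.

325.4 mOsm/kg

Calculated osmolality = 2·Na + glucose + urea
= 2·136 + 7.7 + 45.7
= 272 + 7.70 + 45.70
= 325.4 mOsm/kg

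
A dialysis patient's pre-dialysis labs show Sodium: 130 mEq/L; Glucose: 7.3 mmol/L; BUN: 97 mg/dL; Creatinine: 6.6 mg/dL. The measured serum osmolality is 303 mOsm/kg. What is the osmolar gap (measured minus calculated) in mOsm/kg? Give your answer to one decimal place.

1.1 mOsm/kg

Calculated osmolality = 2·Na + glucose + BUN/2.8
= 2·130 + 7.3 + 97/2.8
= 260 + 7.30 + 34.64
= 301.94 mOsm/kg ≈ 301.9 mOsm/kg
Osmolar gap = measured − calculated = 303 − 301.9 = 1.1 mOsm/kg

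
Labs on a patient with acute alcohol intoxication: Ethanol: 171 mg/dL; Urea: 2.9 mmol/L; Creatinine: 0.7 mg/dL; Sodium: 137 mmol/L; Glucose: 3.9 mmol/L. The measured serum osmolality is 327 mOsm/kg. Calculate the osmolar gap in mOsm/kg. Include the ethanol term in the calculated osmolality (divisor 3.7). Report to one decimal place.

0.0 mOsm/kg

Calculated osmolality = 2·Na + glucose + urea + ethanol/3.7
= 2·137 + 3.9 + 2.9 + 171/3.7
= 274 + 3.90 + 2.90 + 46.22
= 327.02 mOsm/kg ≈ 327.0 mOsm/kg
Osmolar gap = measured − calculated = 327 − 327.0 = 0.0 mOsm/kg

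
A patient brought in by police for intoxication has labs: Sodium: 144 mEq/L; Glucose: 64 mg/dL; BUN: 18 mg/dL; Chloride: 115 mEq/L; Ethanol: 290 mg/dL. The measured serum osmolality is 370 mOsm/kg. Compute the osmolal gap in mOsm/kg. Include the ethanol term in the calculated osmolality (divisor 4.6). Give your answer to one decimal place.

9.0 mOsm/kg

Calculated osmolality = 2·Na + glucose/18 + BUN/2.8 + ethanol/4.6
= 2·144 + 64/18 + 18/2.8 + 290/4.6
= 288 + 3.56 + 6.43 + 63.04
= 361.03 mOsm/kg ≈ 361.0 mOsm/kg
Osmolar gap = measured − calculated = 370 − 361.0 = 9.0 mOsm/kg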